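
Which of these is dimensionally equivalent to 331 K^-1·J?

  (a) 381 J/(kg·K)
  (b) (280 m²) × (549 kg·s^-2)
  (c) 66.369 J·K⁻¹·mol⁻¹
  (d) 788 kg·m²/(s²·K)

Reference: J·K⁻¹ = N·m·K⁻¹ = kg·m²·s⁻²·K⁻¹.
Each option:
  (a) J·kg⁻¹·K⁻¹ = N·m·kg⁻¹·K⁻¹ = m²·s⁻²·K⁻¹
  (b) [m²] · [kg·s⁻²] = kg·m²·s⁻²
  (c) J·mol⁻¹·K⁻¹ = N·m·mol⁻¹·K⁻¹ = kg·m²·s⁻²·K⁻¹·mol⁻¹
  (d) kg·m²·s⁻²·K⁻¹  ← same
Only (d) matches kg·m²·s⁻²·K⁻¹.

(d)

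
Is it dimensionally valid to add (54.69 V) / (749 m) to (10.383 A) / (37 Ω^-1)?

No

Expand each in SI base units:
  (54.69 V) / (749 m):  [kg·m²·s⁻³·A⁻¹] / [m] = kg·m·s⁻³·A⁻¹
  (10.383 A) / (37 Ω^-1):  [A] / [kg⁻¹·m⁻²·s³·A²] = kg·m²·s⁻³·A⁻¹
kg·m·s⁻³·A⁻¹ ≠ kg·m²·s⁻³·A⁻¹, so they cannot be added.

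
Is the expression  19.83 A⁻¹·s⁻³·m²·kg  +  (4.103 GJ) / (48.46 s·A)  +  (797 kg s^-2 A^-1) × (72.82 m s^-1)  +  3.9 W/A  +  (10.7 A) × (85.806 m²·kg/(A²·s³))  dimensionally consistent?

Work out the base dimensions of each:
  19.83 A⁻¹·s⁻³·m²·kg:  kg·m²·s⁻³·A⁻¹
  (4.103 GJ) / (48.46 s·A):  [kg·m²·s⁻²] / [s·A] = kg·m²·s⁻³·A⁻¹
  (797 kg s^-2 A^-1) × (72.82 m s^-1):  [kg·s⁻²·A⁻¹] · [m·s⁻¹] = kg·m·s⁻³·A⁻¹
  3.9 W/A:  W·A⁻¹ = J·s⁻¹·A⁻¹ = kg·m²·s⁻³·A⁻¹
  (10.7 A) × (85.806 m²·kg/(A²·s³)):  [A] · [kg·m²·s⁻³·A⁻²] = kg·m²·s⁻³·A⁻¹
The terms do not share a single dimension (kg·m²·s⁻³·A⁻¹ vs kg·m·s⁻³·A⁻¹).

No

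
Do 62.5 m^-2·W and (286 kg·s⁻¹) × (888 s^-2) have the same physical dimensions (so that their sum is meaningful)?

Yes

In SI base units:
  62.5 m^-2·W:  W·m⁻² = J·s⁻¹·m⁻² = kg·s⁻³
  (286 kg·s⁻¹) × (888 s^-2):  [kg·s⁻¹] · [s⁻²] = kg·s⁻³
Both are kg·s⁻³, so they have the same dimensions and can be added.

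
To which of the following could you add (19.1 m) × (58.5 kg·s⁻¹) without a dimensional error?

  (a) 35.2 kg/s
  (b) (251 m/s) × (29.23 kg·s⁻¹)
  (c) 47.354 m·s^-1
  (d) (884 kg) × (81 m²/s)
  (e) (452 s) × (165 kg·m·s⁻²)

Reference: [m] · [kg·s⁻¹] = kg·m·s⁻¹.
Each option:
  (a) kg·s⁻¹
  (b) [m·s⁻¹] · [kg·s⁻¹] = kg·m·s⁻²
  (c) m·s⁻¹
  (d) [kg] · [m²·s⁻¹] = kg·m²·s⁻¹
  (e) [s] · [kg·m·s⁻²] = kg·m·s⁻¹  ← same
Only (e) matches kg·m·s⁻¹.

(e)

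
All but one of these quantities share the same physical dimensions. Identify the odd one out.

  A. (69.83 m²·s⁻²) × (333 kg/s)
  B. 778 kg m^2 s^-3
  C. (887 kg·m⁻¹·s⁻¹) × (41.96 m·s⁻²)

C.

Expand each in SI base units:
  A. [m²·s⁻²] · [kg·s⁻¹] = kg·m²·s⁻³
  B. kg·m²·s⁻³
  C. [kg·m⁻¹·s⁻¹] · [m·s⁻²] = kg·s⁻³
All reduce to kg·m²·s⁻³ except C., which is kg·s⁻³.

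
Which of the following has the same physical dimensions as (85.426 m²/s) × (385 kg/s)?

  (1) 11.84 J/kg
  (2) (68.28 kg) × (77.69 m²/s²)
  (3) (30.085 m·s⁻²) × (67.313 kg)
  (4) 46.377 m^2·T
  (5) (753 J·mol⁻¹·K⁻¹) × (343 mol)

(2)

Reference: [m²·s⁻¹] · [kg·s⁻¹] = kg·m²·s⁻².
Each option:
  (1) J·kg⁻¹ = N·m·kg⁻¹ = m²·s⁻²
  (2) [kg] · [m²·s⁻²] = kg·m²·s⁻²  ← same
  (3) [m·s⁻²] · [kg] = kg·m·s⁻²
  (4) T·m² = Wb·m⁻²·m² = kg·m²·s⁻²·A⁻¹
  (5) [kg·m²·s⁻²·K⁻¹·mol⁻¹] · [mol] = kg·m²·s⁻²·K⁻¹
Only (2) matches kg·m²·s⁻².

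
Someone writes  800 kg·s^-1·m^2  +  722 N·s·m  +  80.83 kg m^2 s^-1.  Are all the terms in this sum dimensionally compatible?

Reduce each to base SI dimensions:
  800 kg·s^-1·m^2:  kg·m²·s⁻¹
  722 N·s·m:  N·m·s = kg·m·s⁻²·m·s = kg·m²·s⁻¹
  80.83 kg m^2 s^-1:  kg·m²·s⁻¹
Every term reduces to kg·m²·s⁻¹.

Yes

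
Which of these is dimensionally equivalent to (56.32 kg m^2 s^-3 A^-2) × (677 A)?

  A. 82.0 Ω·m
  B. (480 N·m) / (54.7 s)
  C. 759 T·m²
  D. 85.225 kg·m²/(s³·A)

Reference: [kg·m²·s⁻³·A⁻²] · [A] = kg·m²·s⁻³·A⁻¹.
Each option:
  A. Ω·m = V·A⁻¹·m = kg·m³·s⁻³·A⁻²
  B. [kg·m²·s⁻²] / [s] = kg·m²·s⁻³
  C. T·m² = Wb·m⁻²·m² = kg·m²·s⁻²·A⁻¹
  D. kg·m²·s⁻³·A⁻¹  ← same
Only D. matches kg·m²·s⁻³·A⁻¹.

D.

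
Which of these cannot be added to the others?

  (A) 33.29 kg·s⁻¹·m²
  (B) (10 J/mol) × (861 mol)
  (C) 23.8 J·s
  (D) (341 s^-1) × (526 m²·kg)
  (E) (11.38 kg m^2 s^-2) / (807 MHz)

(B)

Expand each in SI base units:
  (A) kg·m²·s⁻¹
  (B) [kg·m²·s⁻²·mol⁻¹] · [mol] = kg·m²·s⁻²
  (C) J·s = N·m·s = kg·m²·s⁻¹
  (D) [s⁻¹] · [kg·m²] = kg·m²·s⁻¹
  (E) [kg·m²·s⁻²] / [s⁻¹] = kg·m²·s⁻¹
All reduce to kg·m²·s⁻¹ except (B), which is kg·m²·s⁻².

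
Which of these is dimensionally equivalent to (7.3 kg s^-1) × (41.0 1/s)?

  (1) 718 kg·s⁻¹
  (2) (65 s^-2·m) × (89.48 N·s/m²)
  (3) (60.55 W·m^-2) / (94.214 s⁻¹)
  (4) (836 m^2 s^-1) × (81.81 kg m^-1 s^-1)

Reference: [kg·s⁻¹] · [s⁻¹] = kg·s⁻².
Each option:
  (1) kg·s⁻¹
  (2) [m·s⁻²] · [kg·m⁻¹·s⁻¹] = kg·s⁻³
  (3) [kg·s⁻³] / [s⁻¹] = kg·s⁻²  ← same
  (4) [m²·s⁻¹] · [kg·m⁻¹·s⁻¹] = kg·m·s⁻²
Only (3) matches kg·s⁻².

(3)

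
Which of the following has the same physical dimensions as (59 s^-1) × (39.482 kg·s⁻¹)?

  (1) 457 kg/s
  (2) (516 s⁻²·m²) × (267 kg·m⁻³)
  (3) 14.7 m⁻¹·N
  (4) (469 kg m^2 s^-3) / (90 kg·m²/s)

(3)

Reference: [s⁻¹] · [kg·s⁻¹] = kg·s⁻².
Each option:
  (1) kg·s⁻¹
  (2) [m²·s⁻²] · [kg·m⁻³] = kg·m⁻¹·s⁻²
  (3) N·m⁻¹ = kg·m·s⁻²·m⁻¹ = kg·s⁻²  ← same
  (4) [kg·m²·s⁻³] / [kg·m²·s⁻¹] = s⁻²
Only (3) matches kg·s⁻².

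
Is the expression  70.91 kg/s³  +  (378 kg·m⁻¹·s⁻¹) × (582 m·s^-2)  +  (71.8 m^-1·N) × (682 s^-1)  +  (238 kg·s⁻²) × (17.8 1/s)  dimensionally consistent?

Reduce each to base SI dimensions:
  70.91 kg/s³:  kg·s⁻³
  (378 kg·m⁻¹·s⁻¹) × (582 m·s^-2):  [kg·m⁻¹·s⁻¹] · [m·s⁻²] = kg·s⁻³
  (71.8 m^-1·N) × (682 s^-1):  [kg·s⁻²] · [s⁻¹] = kg·s⁻³
  (238 kg·s⁻²) × (17.8 1/s):  [kg·s⁻²] · [s⁻¹] = kg·s⁻³
Every term reduces to kg·s⁻³.

Yes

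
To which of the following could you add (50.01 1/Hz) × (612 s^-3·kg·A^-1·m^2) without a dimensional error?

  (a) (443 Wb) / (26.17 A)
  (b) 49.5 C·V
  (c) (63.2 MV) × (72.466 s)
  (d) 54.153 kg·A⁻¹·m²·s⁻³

(c)

Reference: [s] · [kg·m²·s⁻³·A⁻¹] = kg·m²·s⁻²·A⁻¹.
Each option:
  (a) [kg·m²·s⁻²·A⁻¹] / [A] = kg·m²·s⁻²·A⁻²
  (b) C·V = s·A·J·C⁻¹ = kg·m²·s⁻²
  (c) [kg·m²·s⁻³·A⁻¹] · [s] = kg·m²·s⁻²·A⁻¹  ← same
  (d) kg·m²·s⁻³·A⁻¹
Only (c) matches kg·m²·s⁻²·A⁻¹.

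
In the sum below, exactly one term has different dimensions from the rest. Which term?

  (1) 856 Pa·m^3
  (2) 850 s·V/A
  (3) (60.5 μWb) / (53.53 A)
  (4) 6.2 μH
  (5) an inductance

Reduce each to base SI dimensions:
  (1) Pa·m³ = N·m⁻²·m³ = kg·m²·s⁻²
  (2) V·s·A⁻¹ = J·C⁻¹·s·A⁻¹ = kg·m²·s⁻²·A⁻²
  (3) [kg·m²·s⁻²·A⁻¹] / [A] = kg·m²·s⁻²·A⁻²
  (4) H = V·s·A⁻¹ = kg·m²·s⁻²·A⁻²
  (5) [inductance] = kg·m²·s⁻²·A⁻²
All reduce to kg·m²·s⁻²·A⁻² except (1), which is kg·m²·s⁻².

(1)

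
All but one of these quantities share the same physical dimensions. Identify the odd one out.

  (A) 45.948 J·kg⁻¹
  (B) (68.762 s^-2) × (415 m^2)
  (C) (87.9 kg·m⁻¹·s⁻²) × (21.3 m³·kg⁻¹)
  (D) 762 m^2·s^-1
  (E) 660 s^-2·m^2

(D)

Reduce each to base SI dimensions:
  (A) J·kg⁻¹ = N·m·kg⁻¹ = m²·s⁻²
  (B) [s⁻²] · [m²] = m²·s⁻²
  (C) [kg·m⁻¹·s⁻²] · [kg⁻¹·m³] = m²·s⁻²
  (D) m²·s⁻¹
  (E) m²·s⁻²
All reduce to m²·s⁻² except (D), which is m²·s⁻¹.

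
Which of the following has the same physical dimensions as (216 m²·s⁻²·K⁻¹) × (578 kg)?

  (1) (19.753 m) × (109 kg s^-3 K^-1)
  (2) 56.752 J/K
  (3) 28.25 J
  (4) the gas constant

Reference: [m²·s⁻²·K⁻¹] · [kg] = kg·m²·s⁻²·K⁻¹.
Each option:
  (1) [m] · [kg·s⁻³·K⁻¹] = kg·m·s⁻³·K⁻¹
  (2) J·K⁻¹ = N·m·K⁻¹ = kg·m²·s⁻²·K⁻¹  ← same
  (3) J = N·m = kg·m²·s⁻²
  (4) [gas constant] = kg·m²·s⁻²·K⁻¹·mol⁻¹
Only (2) matches kg·m²·s⁻²·K⁻¹.

(2)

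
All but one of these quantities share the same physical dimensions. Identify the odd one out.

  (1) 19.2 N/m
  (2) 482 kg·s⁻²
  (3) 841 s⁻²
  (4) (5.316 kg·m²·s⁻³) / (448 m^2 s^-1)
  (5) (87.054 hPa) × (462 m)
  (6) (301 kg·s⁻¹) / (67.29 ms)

Dimensions:
  (1) N·m⁻¹ = kg·m·s⁻²·m⁻¹ = kg·s⁻²
  (2) kg·s⁻²
  (3) s⁻²
  (4) [kg·m²·s⁻³] / [m²·s⁻¹] = kg·s⁻²
  (5) [kg·m⁻¹·s⁻²] · [m] = kg·s⁻²
  (6) [kg·s⁻¹] / [s] = kg·s⁻²
All reduce to kg·s⁻² except (3), which is s⁻².

(3)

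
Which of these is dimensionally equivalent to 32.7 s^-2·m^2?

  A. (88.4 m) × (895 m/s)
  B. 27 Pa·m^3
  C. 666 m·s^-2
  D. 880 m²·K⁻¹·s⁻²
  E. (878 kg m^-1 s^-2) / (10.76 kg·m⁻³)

E.

Reference: m²·s⁻².
Each option:
  A. [m] · [m·s⁻¹] = m²·s⁻¹
  B. Pa·m³ = N·m⁻²·m³ = kg·m²·s⁻²
  C. m·s⁻²
  D. m²·s⁻²·K⁻¹
  E. [kg·m⁻¹·s⁻²] / [kg·m⁻³] = m²·s⁻²  ← same
Only E. matches m²·s⁻².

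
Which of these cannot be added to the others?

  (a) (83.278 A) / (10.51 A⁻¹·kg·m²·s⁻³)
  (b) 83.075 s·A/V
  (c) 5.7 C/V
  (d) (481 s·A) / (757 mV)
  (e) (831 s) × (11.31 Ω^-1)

(a)

Expand each in SI base units:
  (a) [A] / [kg·m²·s⁻³·A⁻¹] = kg⁻¹·m⁻²·s³·A²
  (b) A·s·V⁻¹ = A·s·(J·C⁻¹)⁻¹ = kg⁻¹·m⁻²·s⁴·A²
  (c) C·V⁻¹ = s·A·(J·C⁻¹)⁻¹ = kg⁻¹·m⁻²·s⁴·A²
  (d) [s·A] / [kg·m²·s⁻³·A⁻¹] = kg⁻¹·m⁻²·s⁴·A²
  (e) [s] · [kg⁻¹·m⁻²·s³·A²] = kg⁻¹·m⁻²·s⁴·A²
All reduce to kg⁻¹·m⁻²·s⁴·A² except (a), which is kg⁻¹·m⁻²·s³·A².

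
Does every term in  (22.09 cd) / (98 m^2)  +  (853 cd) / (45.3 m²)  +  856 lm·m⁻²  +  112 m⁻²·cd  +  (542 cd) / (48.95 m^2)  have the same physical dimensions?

Yes

Dimensions:
  (22.09 cd) / (98 m^2):  [cd] / [m²] = m⁻²·cd
  (853 cd) / (45.3 m²):  [cd] / [m²] = m⁻²·cd
  856 lm·m⁻²:  lm·m⁻² = cd·m⁻² = m⁻²·cd
  112 m⁻²·cd:  cd·m⁻² = m⁻²·cd
  (542 cd) / (48.95 m^2):  [cd] / [m²] = m⁻²·cd
Every term reduces to m⁻²·cd.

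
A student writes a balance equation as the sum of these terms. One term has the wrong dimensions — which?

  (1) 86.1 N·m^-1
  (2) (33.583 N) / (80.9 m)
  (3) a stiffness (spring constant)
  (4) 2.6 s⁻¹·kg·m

Expand each in SI base units:
  (1) N·m⁻¹ = kg·m·s⁻²·m⁻¹ = kg·s⁻²
  (2) [kg·m·s⁻²] / [m] = kg·s⁻²
  (3) [stiffness (spring constant)] = kg·s⁻²
  (4) kg·m·s⁻¹
All reduce to kg·s⁻² except (4), which is kg·m·s⁻¹.

(4)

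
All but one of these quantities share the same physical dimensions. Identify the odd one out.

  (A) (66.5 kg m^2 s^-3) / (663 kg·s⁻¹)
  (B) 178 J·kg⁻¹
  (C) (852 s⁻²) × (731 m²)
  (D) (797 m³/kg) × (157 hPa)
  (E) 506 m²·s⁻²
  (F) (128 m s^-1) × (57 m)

(F)

Expand each in SI base units:
  (A) [kg·m²·s⁻³] / [kg·s⁻¹] = m²·s⁻²
  (B) J·kg⁻¹ = N·m·kg⁻¹ = m²·s⁻²
  (C) [s⁻²] · [m²] = m²·s⁻²
  (D) [kg⁻¹·m³] · [kg·m⁻¹·s⁻²] = m²·s⁻²
  (E) m²·s⁻²
  (F) [m·s⁻¹] · [m] = m²·s⁻¹
All reduce to m²·s⁻² except (F), which is m²·s⁻¹.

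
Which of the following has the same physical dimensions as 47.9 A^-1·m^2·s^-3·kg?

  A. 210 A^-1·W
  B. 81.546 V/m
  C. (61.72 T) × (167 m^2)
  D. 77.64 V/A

Reference: kg·m²·s⁻³·A⁻¹.
Each option:
  A. W·A⁻¹ = J·s⁻¹·A⁻¹ = kg·m²·s⁻³·A⁻¹  ← same
  B. V·m⁻¹ = J·C⁻¹·m⁻¹ = kg·m·s⁻³·A⁻¹
  C. [kg·s⁻²·A⁻¹] · [m²] = kg·m²·s⁻²·A⁻¹
  D. V·A⁻¹ = J·C⁻¹·A⁻¹ = kg·m²·s⁻³·A⁻²
Only A. matches kg·m²·s⁻³·A⁻¹.

A.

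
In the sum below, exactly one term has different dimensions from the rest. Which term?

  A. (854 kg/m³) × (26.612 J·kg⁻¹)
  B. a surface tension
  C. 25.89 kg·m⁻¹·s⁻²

Work out the base dimensions of each:
  A. [kg·m⁻³] · [m²·s⁻²] = kg·m⁻¹·s⁻²
  B. [surface tension] = kg·s⁻²
  C. kg·m⁻¹·s⁻²
All reduce to kg·m⁻¹·s⁻² except B., which is kg·s⁻².

B.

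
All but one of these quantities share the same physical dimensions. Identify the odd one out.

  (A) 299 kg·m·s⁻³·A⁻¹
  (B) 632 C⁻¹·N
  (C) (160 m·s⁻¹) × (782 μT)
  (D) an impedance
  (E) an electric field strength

(D)

In SI base units:
  (A) kg·m·s⁻³·A⁻¹
  (B) N·C⁻¹ = kg·m·s⁻²·(s·A)⁻¹ = kg·m·s⁻³·A⁻¹
  (C) [m·s⁻¹] · [kg·s⁻²·A⁻¹] = kg·m·s⁻³·A⁻¹
  (D) [impedance] = kg·m²·s⁻³·A⁻²
  (E) [electric field strength] = kg·m·s⁻³·A⁻¹
All reduce to kg·m·s⁻³·A⁻¹ except (D), which is kg·m²·s⁻³·A⁻².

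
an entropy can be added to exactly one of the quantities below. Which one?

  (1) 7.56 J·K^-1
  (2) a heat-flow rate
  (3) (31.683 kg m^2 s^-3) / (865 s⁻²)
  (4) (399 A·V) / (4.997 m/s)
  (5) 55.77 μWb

Reference: [entropy] = kg·m²·s⁻²·K⁻¹.
Each option:
  (1) J·K⁻¹ = N·m·K⁻¹ = kg·m²·s⁻²·K⁻¹  ← same
  (2) [heat-flow rate] = kg·m²·s⁻³
  (3) [kg·m²·s⁻³] / [s⁻²] = kg·m²·s⁻¹
  (4) [kg·m²·s⁻³] / [m·s⁻¹] = kg·m·s⁻²
  (5) Wb = V·s = kg·m²·s⁻²·A⁻¹
Only (1) matches kg·m²·s⁻²·K⁻¹.

(1)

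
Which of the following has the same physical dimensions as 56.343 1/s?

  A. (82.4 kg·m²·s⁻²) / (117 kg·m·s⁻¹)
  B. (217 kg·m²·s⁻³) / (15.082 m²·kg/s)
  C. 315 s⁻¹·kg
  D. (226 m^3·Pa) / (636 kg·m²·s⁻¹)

Reference: s⁻¹.
Each option:
  A. [kg·m²·s⁻²] / [kg·m·s⁻¹] = m·s⁻¹
  B. [kg·m²·s⁻³] / [kg·m²·s⁻¹] = s⁻²
  C. kg·s⁻¹
  D. [kg·m²·s⁻²] / [kg·m²·s⁻¹] = s⁻¹  ← same
Only D. matches s⁻¹.

D.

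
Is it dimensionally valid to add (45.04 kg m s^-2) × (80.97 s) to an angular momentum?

No

Work out the base dimensions of each:
  (45.04 kg m s^-2) × (80.97 s):  [kg·m·s⁻²] · [s] = kg·m·s⁻¹
  an angular momentum:  [angular momentum] = kg·m²·s⁻¹
kg·m·s⁻¹ ≠ kg·m²·s⁻¹, so they cannot be added.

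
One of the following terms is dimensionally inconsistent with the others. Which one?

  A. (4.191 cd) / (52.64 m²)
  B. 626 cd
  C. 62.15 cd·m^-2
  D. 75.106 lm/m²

B.

Reduce each to base SI dimensions:
  A. [cd] / [m²] = m⁻²·cd
  B. cd
  C. cd·m⁻² = m⁻²·cd
  D. lm·m⁻² = cd·m⁻² = m⁻²·cd
All reduce to m⁻²·cd except B., which is cd.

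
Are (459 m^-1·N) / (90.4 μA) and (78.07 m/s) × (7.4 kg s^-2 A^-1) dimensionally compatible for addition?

Reduce each to base SI dimensions:
  (459 m^-1·N) / (90.4 μA):  [kg·s⁻²] / [A] = kg·s⁻²·A⁻¹
  (78.07 m/s) × (7.4 kg s^-2 A^-1):  [m·s⁻¹] · [kg·s⁻²·A⁻¹] = kg·m·s⁻³·A⁻¹
kg·s⁻²·A⁻¹ ≠ kg·m·s⁻³·A⁻¹, so they cannot be added.

No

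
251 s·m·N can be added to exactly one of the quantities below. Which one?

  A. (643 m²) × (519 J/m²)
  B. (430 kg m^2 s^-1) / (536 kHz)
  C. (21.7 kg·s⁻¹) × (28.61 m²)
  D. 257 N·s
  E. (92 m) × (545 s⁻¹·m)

Reference: N·m·s = kg·m·s⁻²·m·s = kg·m²·s⁻¹.
Each option:
  A. [m²] · [kg·s⁻²] = kg·m²·s⁻²
  B. [kg·m²·s⁻¹] / [s⁻¹] = kg·m²
  C. [kg·s⁻¹] · [m²] = kg·m²·s⁻¹  ← same
  D. N·s = kg·m·s⁻²·s = kg·m·s⁻¹
  E. [m] · [m·s⁻¹] = m²·s⁻¹
Only C. matches kg·m²·s⁻¹.

C.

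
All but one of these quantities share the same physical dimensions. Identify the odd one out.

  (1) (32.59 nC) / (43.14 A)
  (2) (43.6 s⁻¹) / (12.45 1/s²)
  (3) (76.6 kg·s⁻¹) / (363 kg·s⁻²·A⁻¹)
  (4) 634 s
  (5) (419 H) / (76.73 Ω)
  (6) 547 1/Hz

(3)

Dimensions:
  (1) [s·A] / [A] = s
  (2) [s⁻¹] / [s⁻²] = s
  (3) [kg·s⁻¹] / [kg·s⁻²·A⁻¹] = s·A
  (4) s
  (5) [kg·m²·s⁻²·A⁻²] / [kg·m²·s⁻³·A⁻²] = s
  (6) Hz⁻¹ = (s⁻¹)⁻¹ = s
All reduce to s except (3), which is s·A.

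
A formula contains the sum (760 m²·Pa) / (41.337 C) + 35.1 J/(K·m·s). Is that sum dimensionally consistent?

Work out the base dimensions of each:
  (760 m²·Pa) / (41.337 C):  [kg·m·s⁻²] / [s·A] = kg·m·s⁻³·A⁻¹
  35.1 J/(K·m·s):  J·s⁻¹·m⁻¹·K⁻¹ = N·m·s⁻¹·m⁻¹·K⁻¹ = kg·m·s⁻³·K⁻¹
kg·m·s⁻³·A⁻¹ ≠ kg·m·s⁻³·K⁻¹, so they cannot be added.

No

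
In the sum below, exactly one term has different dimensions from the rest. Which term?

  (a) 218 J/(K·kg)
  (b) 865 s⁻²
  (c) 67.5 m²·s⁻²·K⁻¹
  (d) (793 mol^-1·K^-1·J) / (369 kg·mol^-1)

Expand each in SI base units:
  (a) J·kg⁻¹·K⁻¹ = N·m·kg⁻¹·K⁻¹ = m²·s⁻²·K⁻¹
  (b) s⁻²
  (c) m²·s⁻²·K⁻¹
  (d) [kg·m²·s⁻²·K⁻¹·mol⁻¹] / [kg·mol⁻¹] = m²·s⁻²·K⁻¹
All reduce to m²·s⁻²·K⁻¹ except (b), which is s⁻².

(b)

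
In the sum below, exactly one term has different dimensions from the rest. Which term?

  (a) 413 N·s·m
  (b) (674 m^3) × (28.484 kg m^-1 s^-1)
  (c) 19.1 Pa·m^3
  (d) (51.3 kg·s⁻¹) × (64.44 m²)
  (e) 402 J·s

(c)

Expand each in SI base units:
  (a) N·m·s = kg·m·s⁻²·m·s = kg·m²·s⁻¹
  (b) [m³] · [kg·m⁻¹·s⁻¹] = kg·m²·s⁻¹
  (c) Pa·m³ = N·m⁻²·m³ = kg·m²·s⁻²
  (d) [kg·s⁻¹] · [m²] = kg·m²·s⁻¹
  (e) J·s = N·m·s = kg·m²·s⁻¹
All reduce to kg·m²·s⁻¹ except (c), which is kg·m²·s⁻².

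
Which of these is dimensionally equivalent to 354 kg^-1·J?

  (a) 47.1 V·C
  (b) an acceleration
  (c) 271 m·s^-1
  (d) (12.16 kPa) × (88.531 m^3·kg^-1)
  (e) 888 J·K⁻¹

Reference: J·kg⁻¹ = N·m·kg⁻¹ = m²·s⁻².
Each option:
  (a) C·V = s·A·J·C⁻¹ = kg·m²·s⁻²
  (b) [acceleration] = m·s⁻²
  (c) m·s⁻¹
  (d) [kg·m⁻¹·s⁻²] · [kg⁻¹·m³] = m²·s⁻²  ← same
  (e) J·K⁻¹ = N·m·K⁻¹ = kg·m²·s⁻²·K⁻¹
Only (d) matches m²·s⁻².

(d)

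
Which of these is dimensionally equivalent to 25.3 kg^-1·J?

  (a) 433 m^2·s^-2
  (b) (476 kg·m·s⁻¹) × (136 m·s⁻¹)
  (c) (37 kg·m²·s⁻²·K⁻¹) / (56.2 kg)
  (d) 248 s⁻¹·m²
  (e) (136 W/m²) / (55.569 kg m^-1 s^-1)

Reference: J·kg⁻¹ = N·m·kg⁻¹ = m²·s⁻².
Each option:
  (a) m²·s⁻²  ← same
  (b) [kg·m·s⁻¹] · [m·s⁻¹] = kg·m²·s⁻²
  (c) [kg·m²·s⁻²·K⁻¹] / [kg] = m²·s⁻²·K⁻¹
  (d) m²·s⁻¹
  (e) [kg·s⁻³] / [kg·m⁻¹·s⁻¹] = m·s⁻²
Only (a) matches m²·s⁻².

(a)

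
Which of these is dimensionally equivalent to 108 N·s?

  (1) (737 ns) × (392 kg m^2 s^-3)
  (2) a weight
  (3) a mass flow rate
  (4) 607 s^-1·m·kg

Reference: N·s = kg·m·s⁻²·s = kg·m·s⁻¹.
Each option:
  (1) [s] · [kg·m²·s⁻³] = kg·m²·s⁻²
  (2) [weight] = kg·m·s⁻²
  (3) [mass flow rate] = kg·s⁻¹
  (4) kg·m·s⁻¹  ← same
Only (4) matches kg·m·s⁻¹.

(4)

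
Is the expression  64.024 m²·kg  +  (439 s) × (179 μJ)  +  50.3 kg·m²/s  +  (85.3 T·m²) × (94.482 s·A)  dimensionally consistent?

No

Reduce each to base SI dimensions:
  64.024 m²·kg:  kg·m²
  (439 s) × (179 μJ):  [s] · [kg·m²·s⁻²] = kg·m²·s⁻¹
  50.3 kg·m²/s:  kg·m²·s⁻¹
  (85.3 T·m²) × (94.482 s·A):  [kg·m²·s⁻²·A⁻¹] · [s·A] = kg·m²·s⁻¹
The terms do not share a single dimension (kg·m² vs kg·m²·s⁻¹).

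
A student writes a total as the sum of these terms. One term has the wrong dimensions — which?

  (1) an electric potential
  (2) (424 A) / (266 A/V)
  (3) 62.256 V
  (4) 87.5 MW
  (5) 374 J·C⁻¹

(4)

Reduce each to base SI dimensions:
  (1) [electric potential] = kg·m²·s⁻³·A⁻¹
  (2) [A] / [kg⁻¹·m⁻²·s³·A²] = kg·m²·s⁻³·A⁻¹
  (3) V = J·C⁻¹ = kg·m²·s⁻³·A⁻¹
  (4) W = J·s⁻¹ = kg·m²·s⁻³
  (5) J·C⁻¹ = N·m·(s·A)⁻¹ = kg·m²·s⁻³·A⁻¹
All reduce to kg·m²·s⁻³·A⁻¹ except (4), which is kg·m²·s⁻³.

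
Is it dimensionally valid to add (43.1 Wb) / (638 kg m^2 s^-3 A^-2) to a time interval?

No

In SI base units:
  (43.1 Wb) / (638 kg m^2 s^-3 A^-2):  [kg·m²·s⁻²·A⁻¹] / [kg·m²·s⁻³·A⁻²] = s·A
  a time interval:  [time interval] = s
s·A ≠ s, so they cannot be added.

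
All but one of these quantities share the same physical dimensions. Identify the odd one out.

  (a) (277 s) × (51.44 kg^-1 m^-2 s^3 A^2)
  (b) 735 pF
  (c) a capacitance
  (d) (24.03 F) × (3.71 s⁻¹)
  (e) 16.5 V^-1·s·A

(d)

Work out the base dimensions of each:
  (a) [s] · [kg⁻¹·m⁻²·s³·A²] = kg⁻¹·m⁻²·s⁴·A²
  (b) F = C·V⁻¹ = kg⁻¹·m⁻²·s⁴·A²
  (c) [capacitance] = kg⁻¹·m⁻²·s⁴·A²
  (d) [kg⁻¹·m⁻²·s⁴·A²] · [s⁻¹] = kg⁻¹·m⁻²·s³·A²
  (e) A·s·V⁻¹ = A·s·(J·C⁻¹)⁻¹ = kg⁻¹·m⁻²·s⁴·A²
All reduce to kg⁻¹·m⁻²·s⁴·A² except (d), which is kg⁻¹·m⁻²·s³·A².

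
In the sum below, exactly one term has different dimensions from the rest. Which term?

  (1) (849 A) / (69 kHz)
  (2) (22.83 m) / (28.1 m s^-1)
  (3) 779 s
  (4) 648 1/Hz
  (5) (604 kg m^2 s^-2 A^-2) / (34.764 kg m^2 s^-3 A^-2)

Expand each in SI base units:
  (1) [A] / [s⁻¹] = s·A
  (2) [m] / [m·s⁻¹] = s
  (3) s
  (4) Hz⁻¹ = (s⁻¹)⁻¹ = s
  (5) [kg·m²·s⁻²·A⁻²] / [kg·m²·s⁻³·A⁻²] = s
All reduce to s except (1), which is s·A.

(1)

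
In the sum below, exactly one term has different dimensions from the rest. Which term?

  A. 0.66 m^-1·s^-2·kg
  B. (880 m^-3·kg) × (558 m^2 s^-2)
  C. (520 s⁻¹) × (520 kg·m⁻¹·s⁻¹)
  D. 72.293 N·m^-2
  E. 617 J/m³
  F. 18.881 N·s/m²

Work out the base dimensions of each:
  A. kg·m⁻¹·s⁻²
  B. [kg·m⁻³] · [m²·s⁻²] = kg·m⁻¹·s⁻²
  C. [s⁻¹] · [kg·m⁻¹·s⁻¹] = kg·m⁻¹·s⁻²
  D. N·m⁻² = kg·m·s⁻²·m⁻² = kg·m⁻¹·s⁻²
  E. J·m⁻³ = N·m·m⁻³ = kg·m⁻¹·s⁻²
  F. N·s·m⁻² = kg·m·s⁻²·s·m⁻² = kg·m⁻¹·s⁻¹
All reduce to kg·m⁻¹·s⁻² except F., which is kg·m⁻¹·s⁻¹.

F.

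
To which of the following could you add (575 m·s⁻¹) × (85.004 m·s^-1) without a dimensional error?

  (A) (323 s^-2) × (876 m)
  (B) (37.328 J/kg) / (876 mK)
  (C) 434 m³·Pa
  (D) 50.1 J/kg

Reference: [m·s⁻¹] · [m·s⁻¹] = m²·s⁻².
Each option:
  (A) [s⁻²] · [m] = m·s⁻²
  (B) [m²·s⁻²] / [K] = m²·s⁻²·K⁻¹
  (C) Pa·m³ = N·m⁻²·m³ = kg·m²·s⁻²
  (D) J·kg⁻¹ = N·m·kg⁻¹ = m²·s⁻²  ← same
Only (D) matches m²·s⁻².

(D)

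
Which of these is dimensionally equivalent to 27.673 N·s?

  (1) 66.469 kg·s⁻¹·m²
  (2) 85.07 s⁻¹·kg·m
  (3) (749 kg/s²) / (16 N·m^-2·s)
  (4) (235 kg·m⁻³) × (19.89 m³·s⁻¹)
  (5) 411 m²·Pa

(2)

Reference: N·s = kg·m·s⁻²·s = kg·m·s⁻¹.
Each option:
  (1) kg·m²·s⁻¹
  (2) kg·m·s⁻¹  ← same
  (3) [kg·s⁻²] / [kg·m⁻¹·s⁻¹] = m·s⁻¹
  (4) [kg·m⁻³] · [m³·s⁻¹] = kg·s⁻¹
  (5) Pa·m² = N·m⁻²·m² = kg·m·s⁻²
Only (2) matches kg·m·s⁻¹.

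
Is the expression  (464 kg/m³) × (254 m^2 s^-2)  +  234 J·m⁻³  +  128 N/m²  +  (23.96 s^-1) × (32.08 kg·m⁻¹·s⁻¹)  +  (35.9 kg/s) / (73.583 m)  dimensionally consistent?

No

Work out the base dimensions of each:
  (464 kg/m³) × (254 m^2 s^-2):  [kg·m⁻³] · [m²·s⁻²] = kg·m⁻¹·s⁻²
  234 J·m⁻³:  J·m⁻³ = N·m·m⁻³ = kg·m⁻¹·s⁻²
  128 N/m²:  N·m⁻² = kg·m·s⁻²·m⁻² = kg·m⁻¹·s⁻²
  (23.96 s^-1) × (32.08 kg·m⁻¹·s⁻¹):  [s⁻¹] · [kg·m⁻¹·s⁻¹] = kg·m⁻¹·s⁻²
  (35.9 kg/s) / (73.583 m):  [kg·s⁻¹] / [m] = kg·m⁻¹·s⁻¹
The terms do not share a single dimension (kg·m⁻¹·s⁻² vs kg·m⁻¹·s⁻¹).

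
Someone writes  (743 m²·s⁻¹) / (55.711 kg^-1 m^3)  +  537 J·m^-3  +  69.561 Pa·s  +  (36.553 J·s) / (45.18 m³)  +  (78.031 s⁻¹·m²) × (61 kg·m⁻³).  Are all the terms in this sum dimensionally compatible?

In SI base units:
  (743 m²·s⁻¹) / (55.711 kg^-1 m^3):  [m²·s⁻¹] / [kg⁻¹·m³] = kg·m⁻¹·s⁻¹
  537 J·m^-3:  J·m⁻³ = N·m·m⁻³ = kg·m⁻¹·s⁻²
  69.561 Pa·s:  Pa·s = N·m⁻²·s = kg·m⁻¹·s⁻¹
  (36.553 J·s) / (45.18 m³):  [kg·m²·s⁻¹] / [m³] = kg·m⁻¹·s⁻¹
  (78.031 s⁻¹·m²) × (61 kg·m⁻³):  [m²·s⁻¹] · [kg·m⁻³] = kg·m⁻¹·s⁻¹
The terms do not share a single dimension (kg·m⁻¹·s⁻² vs kg·m⁻¹·s⁻¹).

No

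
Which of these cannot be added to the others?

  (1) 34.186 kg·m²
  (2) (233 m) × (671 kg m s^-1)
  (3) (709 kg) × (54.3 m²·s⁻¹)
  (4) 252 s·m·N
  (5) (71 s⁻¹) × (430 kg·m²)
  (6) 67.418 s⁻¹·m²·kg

(1)

Dimensions:
  (1) kg·m²
  (2) [m] · [kg·m·s⁻¹] = kg·m²·s⁻¹
  (3) [kg] · [m²·s⁻¹] = kg·m²·s⁻¹
  (4) N·m·s = kg·m·s⁻²·m·s = kg·m²·s⁻¹
  (5) [s⁻¹] · [kg·m²] = kg·m²·s⁻¹
  (6) kg·m²·s⁻¹
All reduce to kg·m²·s⁻¹ except (1), which is kg·m².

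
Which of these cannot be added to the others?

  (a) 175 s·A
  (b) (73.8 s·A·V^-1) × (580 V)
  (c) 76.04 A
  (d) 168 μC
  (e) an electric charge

In SI base units:
  (a) A·s = s·A
  (b) [kg⁻¹·m⁻²·s⁴·A²] · [kg·m²·s⁻³·A⁻¹] = s·A
  (c) A
  (d) C = s·A
  (e) [electric charge] = s·A
All reduce to s·A except (c), which is A.

(c)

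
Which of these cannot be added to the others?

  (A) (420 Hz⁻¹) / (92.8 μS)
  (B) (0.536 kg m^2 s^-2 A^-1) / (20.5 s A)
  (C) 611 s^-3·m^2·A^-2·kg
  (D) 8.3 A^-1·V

(A)

Expand each in SI base units:
  (A) [s] / [kg⁻¹·m⁻²·s³·A²] = kg·m²·s⁻²·A⁻²
  (B) [kg·m²·s⁻²·A⁻¹] / [s·A] = kg·m²·s⁻³·A⁻²
  (C) kg·m²·s⁻³·A⁻²
  (D) V·A⁻¹ = J·C⁻¹·A⁻¹ = kg·m²·s⁻³·A⁻²
All reduce to kg·m²·s⁻³·A⁻² except (A), which is kg·m²·s⁻²·A⁻².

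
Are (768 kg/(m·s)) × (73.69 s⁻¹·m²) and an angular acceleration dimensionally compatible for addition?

No

Work out the base dimensions of each:
  (768 kg/(m·s)) × (73.69 s⁻¹·m²):  [kg·m⁻¹·s⁻¹] · [m²·s⁻¹] = kg·m·s⁻²
  an angular acceleration:  [angular acceleration] = s⁻²
kg·m·s⁻² ≠ s⁻², so they cannot be added.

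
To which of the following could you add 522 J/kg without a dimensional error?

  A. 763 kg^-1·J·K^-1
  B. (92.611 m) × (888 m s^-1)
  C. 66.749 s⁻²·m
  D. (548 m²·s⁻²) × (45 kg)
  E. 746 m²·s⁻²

E.

Reference: J·kg⁻¹ = N·m·kg⁻¹ = m²·s⁻².
Each option:
  A. J·kg⁻¹·K⁻¹ = N·m·kg⁻¹·K⁻¹ = m²·s⁻²·K⁻¹
  B. [m] · [m·s⁻¹] = m²·s⁻¹
  C. m·s⁻²
  D. [m²·s⁻²] · [kg] = kg·m²·s⁻²
  E. m²·s⁻²  ← same
Only E. matches m²·s⁻².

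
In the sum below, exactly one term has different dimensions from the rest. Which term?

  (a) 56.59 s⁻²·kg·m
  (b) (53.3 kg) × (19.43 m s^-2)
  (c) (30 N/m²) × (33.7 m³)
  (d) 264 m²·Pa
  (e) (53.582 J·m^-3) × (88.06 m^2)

(c)

Dimensions:
  (a) kg·m·s⁻²
  (b) [kg] · [m·s⁻²] = kg·m·s⁻²
  (c) [kg·m⁻¹·s⁻²] · [m³] = kg·m²·s⁻²
  (d) Pa·m² = N·m⁻²·m² = kg·m·s⁻²
  (e) [kg·m⁻¹·s⁻²] · [m²] = kg·m·s⁻²
All reduce to kg·m·s⁻² except (c), which is kg·m²·s⁻².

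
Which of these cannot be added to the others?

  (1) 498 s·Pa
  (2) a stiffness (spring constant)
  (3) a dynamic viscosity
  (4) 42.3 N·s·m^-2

In SI base units:
  (1) Pa·s = N·m⁻²·s = kg·m⁻¹·s⁻¹
  (2) [stiffness (spring constant)] = kg·s⁻²
  (3) [dynamic viscosity] = kg·m⁻¹·s⁻¹
  (4) N·s·m⁻² = kg·m·s⁻²·s·m⁻² = kg·m⁻¹·s⁻¹
All reduce to kg·m⁻¹·s⁻¹ except (2), which is kg·s⁻².

(2)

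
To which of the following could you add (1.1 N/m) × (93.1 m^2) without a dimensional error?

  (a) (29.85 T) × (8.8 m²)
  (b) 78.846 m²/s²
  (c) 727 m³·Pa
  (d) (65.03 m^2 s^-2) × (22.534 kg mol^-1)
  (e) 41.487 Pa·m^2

(c)

Reference: [kg·s⁻²] · [m²] = kg·m²·s⁻².
Each option:
  (a) [kg·s⁻²·A⁻¹] · [m²] = kg·m²·s⁻²·A⁻¹
  (b) m²·s⁻²
  (c) Pa·m³ = N·m⁻²·m³ = kg·m²·s⁻²  ← same
  (d) [m²·s⁻²] · [kg·mol⁻¹] = kg·m²·s⁻²·mol⁻¹
  (e) Pa·m² = N·m⁻²·m² = kg·m·s⁻²
Only (c) matches kg·m²·s⁻².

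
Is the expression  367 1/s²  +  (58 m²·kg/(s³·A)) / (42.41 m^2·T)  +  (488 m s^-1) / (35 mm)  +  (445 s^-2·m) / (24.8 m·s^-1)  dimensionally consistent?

Work out the base dimensions of each:
  367 1/s²:  s⁻²
  (58 m²·kg/(s³·A)) / (42.41 m^2·T):  [kg·m²·s⁻³·A⁻¹] / [kg·m²·s⁻²·A⁻¹] = s⁻¹
  (488 m s^-1) / (35 mm):  [m·s⁻¹] / [m] = s⁻¹
  (445 s^-2·m) / (24.8 m·s^-1):  [m·s⁻²] / [m·s⁻¹] = s⁻¹
The terms do not share a single dimension (s⁻² vs s⁻¹).

No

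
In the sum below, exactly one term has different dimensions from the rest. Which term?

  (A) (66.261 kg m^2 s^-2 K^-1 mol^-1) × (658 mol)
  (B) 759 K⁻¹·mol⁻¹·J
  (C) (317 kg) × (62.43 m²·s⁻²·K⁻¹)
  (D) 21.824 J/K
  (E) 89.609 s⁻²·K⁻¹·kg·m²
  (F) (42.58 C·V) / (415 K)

Reduce each to base SI dimensions:
  (A) [kg·m²·s⁻²·K⁻¹·mol⁻¹] · [mol] = kg·m²·s⁻²·K⁻¹
  (B) J·mol⁻¹·K⁻¹ = N·m·mol⁻¹·K⁻¹ = kg·m²·s⁻²·K⁻¹·mol⁻¹
  (C) [kg] · [m²·s⁻²·K⁻¹] = kg·m²·s⁻²·K⁻¹
  (D) J·K⁻¹ = N·m·K⁻¹ = kg·m²·s⁻²·K⁻¹
  (E) kg·m²·s⁻²·K⁻¹
  (F) [kg·m²·s⁻²] / [K] = kg·m²·s⁻²·K⁻¹
All reduce to kg·m²·s⁻²·K⁻¹ except (B), which is kg·m²·s⁻²·K⁻¹·mol⁻¹.

(B)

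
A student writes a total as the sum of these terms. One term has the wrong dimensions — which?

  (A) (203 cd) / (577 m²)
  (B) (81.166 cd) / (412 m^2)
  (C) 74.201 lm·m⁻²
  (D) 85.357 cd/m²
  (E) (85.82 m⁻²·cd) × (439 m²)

(E)

Reduce each to base SI dimensions:
  (A) [cd] / [m²] = m⁻²·cd
  (B) [cd] / [m²] = m⁻²·cd
  (C) lm·m⁻² = cd·m⁻² = m⁻²·cd
  (D) cd·m⁻² = m⁻²·cd
  (E) [m⁻²·cd] · [m²] = cd
All reduce to m⁻²·cd except (E), which is cd.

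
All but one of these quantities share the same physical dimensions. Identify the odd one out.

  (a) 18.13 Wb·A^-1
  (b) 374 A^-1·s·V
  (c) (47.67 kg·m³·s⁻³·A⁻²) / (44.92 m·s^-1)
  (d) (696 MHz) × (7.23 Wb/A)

In SI base units:
  (a) Wb·A⁻¹ = V·s·A⁻¹ = kg·m²·s⁻²·A⁻²
  (b) V·s·A⁻¹ = J·C⁻¹·s·A⁻¹ = kg·m²·s⁻²·A⁻²
  (c) [kg·m³·s⁻³·A⁻²] / [m·s⁻¹] = kg·m²·s⁻²·A⁻²
  (d) [s⁻¹] · [kg·m²·s⁻²·A⁻²] = kg·m²·s⁻³·A⁻²
All reduce to kg·m²·s⁻²·A⁻² except (d), which is kg·m²·s⁻³·A⁻².

(d)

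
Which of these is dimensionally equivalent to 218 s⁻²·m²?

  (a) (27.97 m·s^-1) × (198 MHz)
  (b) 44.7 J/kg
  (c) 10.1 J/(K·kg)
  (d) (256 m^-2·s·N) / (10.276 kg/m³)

(b)

Reference: m²·s⁻².
Each option:
  (a) [m·s⁻¹] · [s⁻¹] = m·s⁻²
  (b) J·kg⁻¹ = N·m·kg⁻¹ = m²·s⁻²  ← same
  (c) J·kg⁻¹·K⁻¹ = N·m·kg⁻¹·K⁻¹ = m²·s⁻²·K⁻¹
  (d) [kg·m⁻¹·s⁻¹] / [kg·m⁻³] = m²·s⁻¹
Only (b) matches m²·s⁻².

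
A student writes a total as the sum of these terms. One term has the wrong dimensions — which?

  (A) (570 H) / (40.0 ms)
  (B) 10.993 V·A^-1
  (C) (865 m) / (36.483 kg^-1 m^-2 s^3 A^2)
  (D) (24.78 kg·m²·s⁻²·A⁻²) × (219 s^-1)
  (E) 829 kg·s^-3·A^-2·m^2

Reduce each to base SI dimensions:
  (A) [kg·m²·s⁻²·A⁻²] / [s] = kg·m²·s⁻³·A⁻²
  (B) V·A⁻¹ = J·C⁻¹·A⁻¹ = kg·m²·s⁻³·A⁻²
  (C) [m] / [kg⁻¹·m⁻²·s³·A²] = kg·m³·s⁻³·A⁻²
  (D) [kg·m²·s⁻²·A⁻²] · [s⁻¹] = kg·m²·s⁻³·A⁻²
  (E) kg·m²·s⁻³·A⁻²
All reduce to kg·m²·s⁻³·A⁻² except (C), which is kg·m³·s⁻³·A⁻².

(C)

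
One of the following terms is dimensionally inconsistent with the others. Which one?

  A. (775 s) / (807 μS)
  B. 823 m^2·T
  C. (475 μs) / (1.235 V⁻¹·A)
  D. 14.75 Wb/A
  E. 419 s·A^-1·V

B.

Reduce each to base SI dimensions:
  A. [s] / [kg⁻¹·m⁻²·s³·A²] = kg·m²·s⁻²·A⁻²
  B. T·m² = Wb·m⁻²·m² = kg·m²·s⁻²·A⁻¹
  C. [s] / [kg⁻¹·m⁻²·s³·A²] = kg·m²·s⁻²·A⁻²
  D. Wb·A⁻¹ = V·s·A⁻¹ = kg·m²·s⁻²·A⁻²
  E. V·s·A⁻¹ = J·C⁻¹·s·A⁻¹ = kg·m²·s⁻²·A⁻²
All reduce to kg·m²·s⁻²·A⁻² except B., which is kg·m²·s⁻²·A⁻¹.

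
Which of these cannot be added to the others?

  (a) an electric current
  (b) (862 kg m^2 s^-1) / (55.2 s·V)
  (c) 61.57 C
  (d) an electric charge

(a)

Reduce each to base SI dimensions:
  (a) [electric current] = A
  (b) [kg·m²·s⁻¹] / [kg·m²·s⁻²·A⁻¹] = s·A
  (c) C = s·A
  (d) [electric charge] = s·A
All reduce to s·A except (a), which is A.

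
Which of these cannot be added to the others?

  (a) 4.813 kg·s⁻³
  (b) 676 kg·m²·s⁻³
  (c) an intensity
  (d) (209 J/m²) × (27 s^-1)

(b)

Work out the base dimensions of each:
  (a) kg·s⁻³
  (b) kg·m²·s⁻³
  (c) [intensity] = kg·s⁻³
  (d) [kg·s⁻²] · [s⁻¹] = kg·s⁻³
All reduce to kg·s⁻³ except (b), which is kg·m²·s⁻³.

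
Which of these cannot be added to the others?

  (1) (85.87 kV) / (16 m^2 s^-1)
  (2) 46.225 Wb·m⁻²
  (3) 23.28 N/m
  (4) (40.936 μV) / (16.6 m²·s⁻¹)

In SI base units:
  (1) [kg·m²·s⁻³·A⁻¹] / [m²·s⁻¹] = kg·s⁻²·A⁻¹
  (2) Wb·m⁻² = V·s·m⁻² = kg·s⁻²·A⁻¹
  (3) N·m⁻¹ = kg·m·s⁻²·m⁻¹ = kg·s⁻²
  (4) [kg·m²·s⁻³·A⁻¹] / [m²·s⁻¹] = kg·s⁻²·A⁻¹
All reduce to kg·s⁻²·A⁻¹ except (3), which is kg·s⁻².

(3)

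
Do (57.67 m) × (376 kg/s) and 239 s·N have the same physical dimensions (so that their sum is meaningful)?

Dimensions:
  (57.67 m) × (376 kg/s):  [m] · [kg·s⁻¹] = kg·m·s⁻¹
  239 s·N:  N·s = kg·m·s⁻²·s = kg·m·s⁻¹
Both are kg·m·s⁻¹, so they have the same dimensions and can be added.

Yes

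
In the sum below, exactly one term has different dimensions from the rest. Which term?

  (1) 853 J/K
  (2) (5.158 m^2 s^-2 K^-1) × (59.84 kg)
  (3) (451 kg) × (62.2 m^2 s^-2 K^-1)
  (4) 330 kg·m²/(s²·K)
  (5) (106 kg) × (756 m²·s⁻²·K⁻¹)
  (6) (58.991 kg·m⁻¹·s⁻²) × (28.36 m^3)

(6)

Reduce each to base SI dimensions:
  (1) J·K⁻¹ = N·m·K⁻¹ = kg·m²·s⁻²·K⁻¹
  (2) [m²·s⁻²·K⁻¹] · [kg] = kg·m²·s⁻²·K⁻¹
  (3) [kg] · [m²·s⁻²·K⁻¹] = kg·m²·s⁻²·K⁻¹
  (4) kg·m²·s⁻²·K⁻¹
  (5) [kg] · [m²·s⁻²·K⁻¹] = kg·m²·s⁻²·K⁻¹
  (6) [kg·m⁻¹·s⁻²] · [m³] = kg·m²·s⁻²
All reduce to kg·m²·s⁻²·K⁻¹ except (6), which is kg·m²·s⁻².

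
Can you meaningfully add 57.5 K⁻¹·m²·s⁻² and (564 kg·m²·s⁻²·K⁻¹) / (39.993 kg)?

Work out the base dimensions of each:
  57.5 K⁻¹·m²·s⁻²:  m²·s⁻²·K⁻¹
  (564 kg·m²·s⁻²·K⁻¹) / (39.993 kg):  [kg·m²·s⁻²·K⁻¹] / [kg] = m²·s⁻²·K⁻¹
Both are m²·s⁻²·K⁻¹, so they have the same dimensions and can be added.

Yes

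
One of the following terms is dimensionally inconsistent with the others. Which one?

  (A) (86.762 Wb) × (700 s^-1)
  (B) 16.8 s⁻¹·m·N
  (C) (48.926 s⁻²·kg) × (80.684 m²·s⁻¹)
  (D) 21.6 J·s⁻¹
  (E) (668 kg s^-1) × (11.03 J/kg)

Dimensions:
  (A) [kg·m²·s⁻²·A⁻¹] · [s⁻¹] = kg·m²·s⁻³·A⁻¹
  (B) N·m·s⁻¹ = kg·m·s⁻²·m·s⁻¹ = kg·m²·s⁻³
  (C) [kg·s⁻²] · [m²·s⁻¹] = kg·m²·s⁻³
  (D) J·s⁻¹ = N·m·s⁻¹ = kg·m²·s⁻³
  (E) [kg·s⁻¹] · [m²·s⁻²] = kg·m²·s⁻³
All reduce to kg·m²·s⁻³ except (A), which is kg·m²·s⁻³·A⁻¹.

(A)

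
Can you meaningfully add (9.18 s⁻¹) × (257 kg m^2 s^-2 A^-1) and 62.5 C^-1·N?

No

Dimensions:
  (9.18 s⁻¹) × (257 kg m^2 s^-2 A^-1):  [s⁻¹] · [kg·m²·s⁻²·A⁻¹] = kg·m²·s⁻³·A⁻¹
  62.5 C^-1·N:  N·C⁻¹ = kg·m·s⁻²·(s·A)⁻¹ = kg·m·s⁻³·A⁻¹
kg·m²·s⁻³·A⁻¹ ≠ kg·m·s⁻³·A⁻¹, so they cannot be added.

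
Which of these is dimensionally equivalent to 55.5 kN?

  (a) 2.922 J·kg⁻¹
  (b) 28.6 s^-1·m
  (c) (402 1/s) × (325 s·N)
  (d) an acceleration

(c)

Reference: N = kg·m·s⁻².
Each option:
  (a) J·kg⁻¹ = N·m·kg⁻¹ = m²·s⁻²
  (b) m·s⁻¹
  (c) [s⁻¹] · [kg·m·s⁻¹] = kg·m·s⁻²  ← same
  (d) [acceleration] = m·s⁻²
Only (c) matches kg·m·s⁻².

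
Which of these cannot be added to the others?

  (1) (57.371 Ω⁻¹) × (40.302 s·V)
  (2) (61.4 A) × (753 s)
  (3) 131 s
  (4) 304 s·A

(3)

Reduce each to base SI dimensions:
  (1) [kg⁻¹·m⁻²·s³·A²] · [kg·m²·s⁻²·A⁻¹] = s·A
  (2) [A] · [s] = s·A
  (3) s
  (4) A·s = s·A
All reduce to s·A except (3), which is s.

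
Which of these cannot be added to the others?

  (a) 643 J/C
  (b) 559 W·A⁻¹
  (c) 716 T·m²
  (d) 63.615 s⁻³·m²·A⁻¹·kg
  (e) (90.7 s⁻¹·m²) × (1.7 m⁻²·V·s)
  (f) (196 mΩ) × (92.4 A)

Work out the base dimensions of each:
  (a) J·C⁻¹ = N·m·(s·A)⁻¹ = kg·m²·s⁻³·A⁻¹
  (b) W·A⁻¹ = J·s⁻¹·A⁻¹ = kg·m²·s⁻³·A⁻¹
  (c) T·m² = Wb·m⁻²·m² = kg·m²·s⁻²·A⁻¹
  (d) kg·m²·s⁻³·A⁻¹
  (e) [m²·s⁻¹] · [kg·s⁻²·A⁻¹] = kg·m²·s⁻³·A⁻¹
  (f) [kg·m²·s⁻³·A⁻²] · [A] = kg·m²·s⁻³·A⁻¹
All reduce to kg·m²·s⁻³·A⁻¹ except (c), which is kg·m²·s⁻²·A⁻¹.

(c)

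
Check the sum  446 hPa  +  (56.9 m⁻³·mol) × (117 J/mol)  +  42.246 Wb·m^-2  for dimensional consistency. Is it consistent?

Expand each in SI base units:
  446 hPa:  Pa = N·m⁻² = kg·m⁻¹·s⁻²
  (56.9 m⁻³·mol) × (117 J/mol):  [m⁻³·mol] · [kg·m²·s⁻²·mol⁻¹] = kg·m⁻¹·s⁻²
  42.246 Wb·m^-2:  Wb·m⁻² = V·s·m⁻² = kg·s⁻²·A⁻¹
The terms do not share a single dimension (kg·m⁻¹·s⁻² vs kg·s⁻²·A⁻¹).

No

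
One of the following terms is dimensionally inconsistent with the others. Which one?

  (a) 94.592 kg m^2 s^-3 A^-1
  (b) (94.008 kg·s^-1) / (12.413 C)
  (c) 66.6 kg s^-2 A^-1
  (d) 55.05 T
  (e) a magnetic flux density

In SI base units:
  (a) kg·m²·s⁻³·A⁻¹
  (b) [kg·s⁻¹] / [s·A] = kg·s⁻²·A⁻¹
  (c) kg·s⁻²·A⁻¹
  (d) T = Wb·m⁻² = kg·s⁻²·A⁻¹
  (e) [magnetic flux density] = kg·s⁻²·A⁻¹
All reduce to kg·s⁻²·A⁻¹ except (a), which is kg·m²·s⁻³·A⁻¹.

(a)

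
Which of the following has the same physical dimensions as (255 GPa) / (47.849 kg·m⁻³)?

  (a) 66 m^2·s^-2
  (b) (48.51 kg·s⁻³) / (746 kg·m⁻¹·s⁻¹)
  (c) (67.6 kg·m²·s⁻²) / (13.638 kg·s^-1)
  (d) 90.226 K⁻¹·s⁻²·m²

(a)

Reference: [kg·m⁻¹·s⁻²] / [kg·m⁻³] = m²·s⁻².
Each option:
  (a) m²·s⁻²  ← same
  (b) [kg·s⁻³] / [kg·m⁻¹·s⁻¹] = m·s⁻²
  (c) [kg·m²·s⁻²] / [kg·s⁻¹] = m²·s⁻¹
  (d) m²·s⁻²·K⁻¹
Only (a) matches m²·s⁻².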